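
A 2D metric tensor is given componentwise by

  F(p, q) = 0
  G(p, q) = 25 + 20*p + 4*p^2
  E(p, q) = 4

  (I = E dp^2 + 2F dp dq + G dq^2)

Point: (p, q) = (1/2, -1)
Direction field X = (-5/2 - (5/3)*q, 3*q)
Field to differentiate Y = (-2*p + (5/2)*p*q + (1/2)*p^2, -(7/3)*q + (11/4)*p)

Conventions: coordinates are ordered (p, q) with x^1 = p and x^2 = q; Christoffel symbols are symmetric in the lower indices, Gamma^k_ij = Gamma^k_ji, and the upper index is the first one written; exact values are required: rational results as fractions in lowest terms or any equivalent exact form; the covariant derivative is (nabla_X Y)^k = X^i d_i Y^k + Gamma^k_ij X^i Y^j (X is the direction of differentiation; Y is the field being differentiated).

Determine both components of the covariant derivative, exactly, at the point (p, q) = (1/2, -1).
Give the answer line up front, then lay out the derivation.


Answer: (nabla_X Y)^p = 791/24, (nabla_X Y)^q = 2507/432

E = 4, F = 0, G = 36 at the point
E_p = 0, E_q = 0, F_p = 0, F_q = 0, G_p = 24, G_q = 0
EG - F^2 = 144;  g^inv = (1/144) * [[36, 0], [0, 4]]
first-kind symbols [ij,l] = (1/2)(d_i g_jl + d_j g_il - d_l g_ij): [pp,p] = E_p/2 = 0, [pp,q] = F_p - E_q/2 = 0, [pq,p] = E_q/2 = 0, [pq,q] = G_p/2 = 12, [qq,p] = F_q - G_p/2 = -12, [qq,q] = G_q/2 = 0
Gamma^p_ij = (G*[ij,p] - F*[ij,q])/(EG - F^2), Gamma^q_ij = (E*[ij,q] - F*[ij,p])/(EG - F^2)
Gamma_ppp = 0, Gamma_ppq = 0, Gamma_pqq = -3, Gamma_qpp = 0, Gamma_qpq = 1/3, Gamma_qqq = 0
X = (-5/6, -3), Y = (-17/8, 89/24) at the point


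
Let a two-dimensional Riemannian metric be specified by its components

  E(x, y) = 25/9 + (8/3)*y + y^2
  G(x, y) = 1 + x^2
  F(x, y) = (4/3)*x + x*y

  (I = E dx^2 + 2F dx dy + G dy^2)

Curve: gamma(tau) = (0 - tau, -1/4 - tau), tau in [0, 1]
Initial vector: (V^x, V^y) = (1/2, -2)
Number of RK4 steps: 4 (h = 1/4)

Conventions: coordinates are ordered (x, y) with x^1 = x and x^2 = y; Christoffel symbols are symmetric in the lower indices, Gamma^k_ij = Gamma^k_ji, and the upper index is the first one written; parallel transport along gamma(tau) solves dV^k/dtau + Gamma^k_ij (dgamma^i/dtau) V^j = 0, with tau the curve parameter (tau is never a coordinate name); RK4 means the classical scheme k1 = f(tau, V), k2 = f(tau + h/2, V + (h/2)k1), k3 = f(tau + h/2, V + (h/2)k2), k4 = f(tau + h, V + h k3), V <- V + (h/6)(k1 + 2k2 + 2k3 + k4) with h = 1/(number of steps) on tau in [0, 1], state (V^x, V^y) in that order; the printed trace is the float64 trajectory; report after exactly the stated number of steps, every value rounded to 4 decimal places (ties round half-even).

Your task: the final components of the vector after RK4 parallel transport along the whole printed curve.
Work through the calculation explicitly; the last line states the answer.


gamma'(tau) = (-1, -1); f(tau, V)^k = -Gamma^k_ij(gamma(tau)) gamma'^i(tau) V^j; h = 1/4; intermediate values shown to 6 dp
curve data and Christoffel symbols at the stage parameters:
  tau = 0.000000: gamma = (0.000000, -0.250000), gamma' = (-1.000000, -1.000000); Gamma_xxx = 0.000000, Gamma_xxy = 0.498403, Gamma_xyy = 0.000000, Gamma_yxx = 0.000000, Gamma_yxy = 0.000000, Gamma_yyy = 0.000000
  tau = 0.125000: gamma = (-0.125000, -0.375000), gamma' = (-1.000000, -1.000000); Gamma_xxx = 0.000000, Gamma_xxy = 0.495512, Gamma_xyy = 0.000000, Gamma_yxx = 0.000000, Gamma_yxy = -0.064632, Gamma_yyy = 0.000000
  tau = 0.250000: gamma = (-0.250000, -0.500000), gamma' = (-1.000000, -1.000000); Gamma_xxx = 0.000000, Gamma_xxy = 0.474308, Gamma_xyy = 0.000000, Gamma_yxx = 0.000000, Gamma_yxy = -0.142292, Gamma_yyy = 0.000000
  tau = 0.375000: gamma = (-0.375000, -0.625000), gamma' = (-1.000000, -1.000000); Gamma_xxx = 0.000000, Gamma_xxy = 0.431290, Gamma_xyy = 0.000000, Gamma_yxx = 0.000000, Gamma_yxy = -0.228330, Gamma_yyy = 0.000000
  tau = 0.500000: gamma = (-0.500000, -0.750000), gamma' = (-1.000000, -1.000000); Gamma_xxx = 0.000000, Gamma_xxy = 0.366812, Gamma_xyy = 0.000000, Gamma_yxx = 0.000000, Gamma_yxy = -0.314410, Gamma_yyy = 0.000000
  tau = 0.625000: gamma = (-0.625000, -0.875000), gamma' = (-1.000000, -1.000000); Gamma_xxx = 0.000000, Gamma_xxy = 0.286334, Gamma_xyy = 0.000000, Gamma_yxx = 0.000000, Gamma_yxy = -0.390456, Gamma_yyy = 0.000000
  tau = 0.750000: gamma = (-0.750000, -1.000000), gamma' = (-1.000000, -1.000000); Gamma_xxx = 0.000000, Gamma_xxy = 0.199170, Gamma_xyy = 0.000000, Gamma_yxx = 0.000000, Gamma_yxy = -0.448133, Gamma_yyy = 0.000000
  tau = 0.875000: gamma = (-0.875000, -1.125000), gamma' = (-1.000000, -1.000000); Gamma_xxx = 0.000000, Gamma_xxy = 0.115163, Gamma_xyy = 0.000000, Gamma_yxx = 0.000000, Gamma_yxy = -0.483685, Gamma_yyy = 0.000000
  tau = 1.000000: gamma = (-1.000000, -1.250000), gamma' = (-1.000000, -1.000000); Gamma_xxx = 0.000000, Gamma_xxy = 0.041522, Gamma_xyy = 0.000000, Gamma_yxx = 0.000000, Gamma_yxy = -0.498270, Gamma_yyy = 0.000000
step 0: V^x = 0.5000, V^y = -2.0000
step 1: k1 = (-0.747604, 0.000000), k2 = (-0.789573, 0.102988), k3 = (-0.785794, 0.102495), k4 = (-0.792486, 0.237746); V <- V + (h/6)(k1 + 2k2 + 2k3 + k4): V^x = 0.3045, V^y = -1.9730
step 2: k1 = (-0.791346, 0.237404), k2 = (-0.749437, 0.396761), k3 = (-0.738586, 0.391016), k4 = (-0.643871, 0.551889); V <- V + (h/6)(k1 + 2k2 + 2k3 + k4): V^x = 0.1207, V^y = -1.8744
step 3: k1 = (-0.643274, 0.551378), k2 = (-0.505430, 0.689223), k3 = (-0.495563, 0.675767), k4 = (-0.340310, 0.765696); V <- V + (h/6)(k1 + 2k2 + 2k3 + k4): V^x = -0.0037, V^y = -1.7058
step 4: k1 = (-0.340473, 0.766065), k2 = (-0.190740, 0.801109), k3 = (-0.188080, 0.789937), k4 = (-0.064733, 0.776801); V <- V + (h/6)(k1 + 2k2 + 2k3 + k4): V^x = -0.0521, V^y = -1.5089

Answer: V^x = -0.0521, V^y = -1.5089


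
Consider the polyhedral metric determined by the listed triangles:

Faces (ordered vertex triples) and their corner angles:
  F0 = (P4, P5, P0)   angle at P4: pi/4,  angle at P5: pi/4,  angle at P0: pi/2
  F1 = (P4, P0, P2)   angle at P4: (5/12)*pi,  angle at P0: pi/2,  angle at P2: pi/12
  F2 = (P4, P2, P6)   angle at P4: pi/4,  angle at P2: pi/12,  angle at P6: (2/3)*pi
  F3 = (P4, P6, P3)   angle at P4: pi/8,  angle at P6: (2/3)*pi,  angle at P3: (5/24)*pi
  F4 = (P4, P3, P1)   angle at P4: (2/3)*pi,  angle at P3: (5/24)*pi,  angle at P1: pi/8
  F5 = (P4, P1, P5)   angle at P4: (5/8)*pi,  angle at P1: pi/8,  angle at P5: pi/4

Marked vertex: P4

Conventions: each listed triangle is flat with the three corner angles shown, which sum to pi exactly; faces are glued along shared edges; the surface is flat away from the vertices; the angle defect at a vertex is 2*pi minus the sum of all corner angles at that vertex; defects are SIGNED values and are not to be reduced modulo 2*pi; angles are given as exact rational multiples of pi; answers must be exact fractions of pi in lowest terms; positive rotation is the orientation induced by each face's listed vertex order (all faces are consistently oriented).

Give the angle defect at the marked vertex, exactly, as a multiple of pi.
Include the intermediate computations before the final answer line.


Sum of corner angles at P4: (7/3)*pi
defect = 2*pi - (7/3)*pi

Answer: defect(P4) = -pi/3


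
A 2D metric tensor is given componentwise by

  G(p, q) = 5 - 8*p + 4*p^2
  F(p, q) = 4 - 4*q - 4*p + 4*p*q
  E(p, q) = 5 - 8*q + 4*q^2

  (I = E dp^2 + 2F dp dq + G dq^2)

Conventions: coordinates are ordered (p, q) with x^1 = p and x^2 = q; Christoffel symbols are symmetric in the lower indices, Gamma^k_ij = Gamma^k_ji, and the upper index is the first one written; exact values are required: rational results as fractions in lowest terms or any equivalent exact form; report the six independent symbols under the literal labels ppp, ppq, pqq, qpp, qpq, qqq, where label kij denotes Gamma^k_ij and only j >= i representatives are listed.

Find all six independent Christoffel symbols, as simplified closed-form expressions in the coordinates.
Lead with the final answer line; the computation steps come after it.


Answer: Gamma_ppp = 0, Gamma_ppq = (4*q - 4)/(4*p^2 - 8*p + 4*q^2 - 8*q + 9), Gamma_pqq = 0, Gamma_qpp = 0, Gamma_qpq = (4*p - 4)/(4*p^2 - 8*p + 4*q^2 - 8*q + 9), Gamma_qqq = 0

E = 5 - 8*q + 4*q^2; F = 4 - 4*q - 4*p + 4*p*q; G = 5 - 8*p + 4*p^2
Gamma^k_ij = (1/2) g^{kl} (d_i g_jl + d_j g_il - d_l g_ij), with g^inv = (1/(EG-F^2)) [[G, -F], [-F, E]]
first partials: E_p = 0, E_q = -8 + 8*q, F_p = -4 + 4*q, F_q = -4 + 4*p, G_p = -8 + 8*p, G_q = 0
D = EG - F^2 = 9 - 8*q - 8*p + 4*q^2 + 4*p^2
expanded: Gamma^p_pp = (G E_p - 2F F_p + F E_q)/(2D), Gamma^p_pq = (G E_q - F G_p)/(2D), Gamma^p_qq = (2G F_q - G G_p - F G_q)/(2D), Gamma^q_pp = (2E F_p - E E_q - F E_p)/(2D), Gamma^q_pq = (E G_p - F E_q)/(2D), Gamma^q_qq = (E G_q - 2F F_q + F G_p)/(2D); substitute and cancel common factors


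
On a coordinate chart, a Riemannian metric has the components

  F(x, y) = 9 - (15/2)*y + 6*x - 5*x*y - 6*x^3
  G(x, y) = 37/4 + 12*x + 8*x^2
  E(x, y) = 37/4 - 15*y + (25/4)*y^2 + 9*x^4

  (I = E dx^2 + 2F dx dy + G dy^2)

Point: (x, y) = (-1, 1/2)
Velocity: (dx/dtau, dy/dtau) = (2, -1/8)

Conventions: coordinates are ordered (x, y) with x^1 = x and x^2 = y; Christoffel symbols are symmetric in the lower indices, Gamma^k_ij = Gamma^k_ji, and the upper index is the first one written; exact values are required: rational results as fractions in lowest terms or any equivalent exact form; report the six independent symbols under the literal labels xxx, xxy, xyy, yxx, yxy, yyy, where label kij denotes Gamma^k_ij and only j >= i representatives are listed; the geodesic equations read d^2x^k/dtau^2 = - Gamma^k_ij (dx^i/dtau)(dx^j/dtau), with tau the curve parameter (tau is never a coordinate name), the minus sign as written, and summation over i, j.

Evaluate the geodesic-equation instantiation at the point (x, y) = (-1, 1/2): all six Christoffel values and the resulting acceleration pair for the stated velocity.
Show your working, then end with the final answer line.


E = 197/16, F = 31/4, G = 21/4 at the point
E_x = -36, E_y = -35/4, F_x = -29/2, F_y = -5/2, G_x = -4, G_y = 0
EG - F^2 = 293/64;  g^inv = (64/293) * [[21/4, -31/4], [-31/4, 197/16]]
first-kind symbols [ij,l] = (1/2)(d_i g_jl + d_j g_il - d_l g_ij): [xx,x] = E_x/2 = -18, [xx,y] = F_x - E_y/2 = -81/8, [xy,x] = E_y/2 = -35/8, [xy,y] = G_x/2 = -2, [yy,x] = F_y - G_x/2 = -1/2, [yy,y] = G_y/2 = 0
Gamma^x_ij = (G*[ij,x] - F*[ij,y])/(EG - F^2), Gamma^y_ij = (E*[ij,y] - F*[ij,x])/(EG - F^2)
Gamma_xxx = -1026/293, Gamma_xxy = -478/293, Gamma_xyy = -168/293, Gamma_yxx = 1899/586, Gamma_yxy = 594/293, Gamma_yyy = 248/293
d^2x/dtau^2 = -(Gamma_xxx*(2)^2 + 2*Gamma_xxy*(2)*(-1/8) + Gamma_xyy*(-1/8)^2) = 30941/2344
d^2y/dtau^2 = -(Gamma_yxx*(2)^2 + 2*Gamma_yxy*(2)*(-1/8) + Gamma_yyy*(-1/8)^2) = -28039/2344

Answer: Gamma_xxx = -1026/293, Gamma_xxy = -478/293, Gamma_xyy = -168/293, Gamma_yxx = 1899/586, Gamma_yxy = 594/293, Gamma_yyy = 248/293; accelerations (d^2x/dtau^2, d^2y/dtau^2) = (30941/2344, -28039/2344)


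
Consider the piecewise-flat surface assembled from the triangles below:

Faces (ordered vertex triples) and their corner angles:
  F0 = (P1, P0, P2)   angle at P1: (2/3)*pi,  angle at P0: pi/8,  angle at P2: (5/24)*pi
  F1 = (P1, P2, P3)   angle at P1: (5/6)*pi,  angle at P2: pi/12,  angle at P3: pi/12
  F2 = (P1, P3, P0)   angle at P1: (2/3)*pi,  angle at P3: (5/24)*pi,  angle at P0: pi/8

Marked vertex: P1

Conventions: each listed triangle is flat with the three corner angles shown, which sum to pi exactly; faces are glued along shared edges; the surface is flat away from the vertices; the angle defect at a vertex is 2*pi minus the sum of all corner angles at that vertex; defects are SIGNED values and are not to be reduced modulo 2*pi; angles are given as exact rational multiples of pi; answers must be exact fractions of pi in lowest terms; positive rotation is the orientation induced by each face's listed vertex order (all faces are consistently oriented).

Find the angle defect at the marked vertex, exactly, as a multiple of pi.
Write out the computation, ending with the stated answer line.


Sum of corner angles at P1: (13/6)*pi
defect = 2*pi - (13/6)*pi

Answer: defect(P1) = -pi/6


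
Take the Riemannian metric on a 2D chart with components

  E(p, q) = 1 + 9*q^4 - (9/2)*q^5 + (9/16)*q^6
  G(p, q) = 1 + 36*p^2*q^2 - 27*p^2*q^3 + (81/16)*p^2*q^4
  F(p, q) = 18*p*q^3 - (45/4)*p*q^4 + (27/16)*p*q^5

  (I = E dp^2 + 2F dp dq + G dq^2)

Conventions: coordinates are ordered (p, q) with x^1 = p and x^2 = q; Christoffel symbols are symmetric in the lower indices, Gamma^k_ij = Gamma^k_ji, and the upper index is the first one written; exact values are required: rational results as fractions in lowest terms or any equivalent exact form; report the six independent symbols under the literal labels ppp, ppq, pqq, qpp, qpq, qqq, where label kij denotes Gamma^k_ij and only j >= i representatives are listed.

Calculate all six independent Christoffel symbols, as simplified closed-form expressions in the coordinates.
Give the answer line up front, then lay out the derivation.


Answer: Gamma_ppp = 0, Gamma_ppq = (27*q^5 - 180*q^4 + 288*q^3)/(81*p^2*q^4 - 432*p^2*q^3 + 576*p^2*q^2 + 9*q^6 - 72*q^5 + 144*q^4 + 16), Gamma_pqq = (54*p*q^4 - 288*p*q^3 + 288*p*q^2)/(81*p^2*q^4 - 432*p^2*q^3 + 576*p^2*q^2 + 9*q^6 - 72*q^5 + 144*q^4 + 16), Gamma_qpp = 0, Gamma_qpq = (81*p*q^4 - 432*p*q^3 + 576*p*q^2)/(81*p^2*q^4 - 432*p^2*q^3 + 576*p^2*q^2 + 9*q^6 - 72*q^5 + 144*q^4 + 16), Gamma_qqq = (162*p^2*q^3 - 648*p^2*q^2 + 576*p^2*q)/(81*p^2*q^4 - 432*p^2*q^3 + 576*p^2*q^2 + 9*q^6 - 72*q^5 + 144*q^4 + 16)

E = 1 + 9*q^4 - (9/2)*q^5 + (9/16)*q^6; F = 18*p*q^3 - (45/4)*p*q^4 + (27/16)*p*q^5; G = 1 + 36*p^2*q^2 - 27*p^2*q^3 + (81/16)*p^2*q^4
Gamma^k_ij = (1/2) g^{kl} (d_i g_jl + d_j g_il - d_l g_ij), with g^inv = (1/(EG-F^2)) [[G, -F], [-F, E]]
first partials: E_p = 0, E_q = 36*q^3 - (45/2)*q^4 + (27/8)*q^5, F_p = 18*q^3 - (45/4)*q^4 + (27/16)*q^5, F_q = 54*p*q^2 - 45*p*q^3 + (135/16)*p*q^4, G_p = 72*p*q^2 - 54*p*q^3 + (81/8)*p*q^4, G_q = 72*p^2*q - 81*p^2*q^2 + (81/4)*p^2*q^3
D = EG - F^2 = 1 + 9*q^4 + 36*p^2*q^2 - (9/2)*q^5 - 27*p^2*q^3 + (9/16)*q^6 + (81/16)*p^2*q^4
expanded: Gamma^p_pp = (G E_p - 2F F_p + F E_q)/(2D), Gamma^p_pq = (G E_q - F G_p)/(2D), Gamma^p_qq = (2G F_q - G G_p - F G_q)/(2D), Gamma^q_pp = (2E F_p - E E_q - F E_p)/(2D), Gamma^q_pq = (E G_p - F E_q)/(2D), Gamma^q_qq = (E G_q - 2F F_q + F G_p)/(2D); substitute and cancel common factors


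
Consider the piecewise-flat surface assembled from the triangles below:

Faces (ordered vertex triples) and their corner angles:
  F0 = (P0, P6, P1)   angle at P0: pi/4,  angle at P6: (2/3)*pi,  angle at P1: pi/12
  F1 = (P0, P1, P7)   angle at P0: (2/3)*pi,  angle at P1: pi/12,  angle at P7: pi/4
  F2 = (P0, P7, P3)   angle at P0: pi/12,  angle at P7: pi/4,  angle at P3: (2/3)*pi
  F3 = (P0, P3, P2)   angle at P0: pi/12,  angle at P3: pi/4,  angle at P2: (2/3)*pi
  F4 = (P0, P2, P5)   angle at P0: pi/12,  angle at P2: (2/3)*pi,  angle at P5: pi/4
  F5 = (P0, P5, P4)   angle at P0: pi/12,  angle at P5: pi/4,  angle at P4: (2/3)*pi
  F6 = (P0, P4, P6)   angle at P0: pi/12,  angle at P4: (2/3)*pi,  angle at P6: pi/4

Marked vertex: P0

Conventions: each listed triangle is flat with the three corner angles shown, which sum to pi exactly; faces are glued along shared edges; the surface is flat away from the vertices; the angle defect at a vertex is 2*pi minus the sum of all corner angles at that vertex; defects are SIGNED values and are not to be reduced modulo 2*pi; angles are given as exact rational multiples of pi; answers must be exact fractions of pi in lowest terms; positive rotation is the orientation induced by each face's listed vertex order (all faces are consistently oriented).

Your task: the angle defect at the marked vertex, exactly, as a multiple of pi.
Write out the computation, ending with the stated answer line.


Sum of corner angles at P0: (4/3)*pi
defect = 2*pi - (4/3)*pi

Answer: defect(P0) = (2/3)*pi


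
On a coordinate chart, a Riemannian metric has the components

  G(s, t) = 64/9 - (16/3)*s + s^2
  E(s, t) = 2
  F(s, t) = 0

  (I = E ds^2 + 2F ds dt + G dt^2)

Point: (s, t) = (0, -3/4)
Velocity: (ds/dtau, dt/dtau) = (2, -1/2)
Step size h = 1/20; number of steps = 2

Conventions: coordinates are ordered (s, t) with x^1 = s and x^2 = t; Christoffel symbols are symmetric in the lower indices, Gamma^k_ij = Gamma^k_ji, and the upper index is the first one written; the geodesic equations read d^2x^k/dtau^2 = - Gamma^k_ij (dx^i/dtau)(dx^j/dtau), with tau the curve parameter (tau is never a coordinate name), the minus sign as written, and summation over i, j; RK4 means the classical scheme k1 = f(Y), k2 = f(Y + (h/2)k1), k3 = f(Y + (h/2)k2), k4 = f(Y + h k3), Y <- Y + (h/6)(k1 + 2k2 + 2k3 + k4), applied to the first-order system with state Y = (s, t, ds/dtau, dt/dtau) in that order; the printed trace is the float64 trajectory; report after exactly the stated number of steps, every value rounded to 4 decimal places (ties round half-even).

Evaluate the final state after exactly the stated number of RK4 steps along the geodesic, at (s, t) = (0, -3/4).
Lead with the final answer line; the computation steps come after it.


Answer: s = 0.1982, t = -0.8040, ds/dtau = 1.9625, dt/dtau = -0.5835

f(Y) = (ds/dtau, dt/dtau, -Gamma^s_ij Y'^i Y'^j, -Gamma^t_ij Y'^i Y'^j) with the Gammas evaluated at the stage position; h = 0.050000; intermediate values shown to 6 dp
step 0: s = 0.0000, t = -0.7500, ds/dtau = 2.0000, dt/dtau = -0.5000
step 1:
  k1: at (s, t) = (0.000000, -0.750000), (ds/dtau, dt/dtau) = (2.000000, -0.500000); Gamma_sss = 0.000000, Gamma_sst = 0.000000, Gamma_stt = 1.333333, Gamma_tss = 0.000000, Gamma_tst = -0.375000, Gamma_ttt = 0.000000; k1 = (2.000000, -0.500000, -0.333333, -0.750000)
  k2: at (s, t) = (0.050000, -0.762500), (ds/dtau, dt/dtau) = (1.991667, -0.518750); Gamma_sss = 0.000000, Gamma_sst = 0.000000, Gamma_stt = 1.308333, Gamma_tss = 0.000000, Gamma_tst = -0.382166, Gamma_ttt = 0.000000; k2 = (1.991667, -0.518750, -0.352075, -0.789689)
  k3: at (s, t) = (0.049792, -0.762969), (ds/dtau, dt/dtau) = (1.991198, -0.519742); Gamma_sss = 0.000000, Gamma_sst = 0.000000, Gamma_stt = 1.308437, Gamma_tss = 0.000000, Gamma_tst = -0.382135, Gamma_ttt = 0.000000; k3 = (1.991198, -0.519742, -0.353451, -0.790951)
  k4: at (s, t) = (0.099560, -0.775987), (ds/dtau, dt/dtau) = (1.982327, -0.539548); Gamma_sss = 0.000000, Gamma_sst = 0.000000, Gamma_stt = 1.283553, Gamma_tss = 0.000000, Gamma_tst = -0.389544, Gamma_ttt = 0.000000; k4 = (1.982327, -0.539548, -0.373657, -0.833280)
  Y <- Y + (h/6)(k1 + 2k2 + 2k3 + k4): s = 0.0996, t = -0.7760, ds/dtau = 1.9823, dt/dtau = -0.5395
step 2:
  k1: at (s, t) = (0.099567, -0.775971), (ds/dtau, dt/dtau) = (1.982350, -0.539538); Gamma_sss = 0.000000, Gamma_sst = 0.000000, Gamma_stt = 1.283550, Gamma_tss = 0.000000, Gamma_tst = -0.389545, Gamma_ttt = 0.000000; k1 = (1.982350, -0.539538, -0.373643, -0.833277)
  k2: at (s, t) = (0.149126, -0.789460), (ds/dtau, dt/dtau) = (1.973009, -0.560370); Gamma_sss = 0.000000, Gamma_sst = 0.000000, Gamma_stt = 1.258770, Gamma_tss = 0.000000, Gamma_tst = -0.397213, Gamma_ttt = 0.000000; k2 = (1.973009, -0.560370, -0.395272, -0.878329)
  k3: at (s, t) = (0.148892, -0.789980), (ds/dtau, dt/dtau) = (1.972468, -0.561496); Gamma_sss = 0.000000, Gamma_sst = 0.000000, Gamma_stt = 1.258887, Gamma_tss = 0.000000, Gamma_tst = -0.397176, Gamma_ttt = 0.000000; k3 = (1.972468, -0.561496, -0.396899, -0.879772)
  k4: at (s, t) = (0.198191, -0.804046), (ds/dtau, dt/dtau) = (1.962505, -0.583527); Gamma_sss = 0.000000, Gamma_sst = 0.000000, Gamma_stt = 1.234238, Gamma_tss = 0.000000, Gamma_tst = -0.405108, Gamma_ttt = 0.000000; k4 = (1.962505, -0.583527, -0.420262, -0.927839)
  Y <- Y + (h/6)(k1 + 2k2 + 2k3 + k4): s = 0.1982, t = -0.8040, ds/dtau = 1.9625, dt/dtau = -0.5835


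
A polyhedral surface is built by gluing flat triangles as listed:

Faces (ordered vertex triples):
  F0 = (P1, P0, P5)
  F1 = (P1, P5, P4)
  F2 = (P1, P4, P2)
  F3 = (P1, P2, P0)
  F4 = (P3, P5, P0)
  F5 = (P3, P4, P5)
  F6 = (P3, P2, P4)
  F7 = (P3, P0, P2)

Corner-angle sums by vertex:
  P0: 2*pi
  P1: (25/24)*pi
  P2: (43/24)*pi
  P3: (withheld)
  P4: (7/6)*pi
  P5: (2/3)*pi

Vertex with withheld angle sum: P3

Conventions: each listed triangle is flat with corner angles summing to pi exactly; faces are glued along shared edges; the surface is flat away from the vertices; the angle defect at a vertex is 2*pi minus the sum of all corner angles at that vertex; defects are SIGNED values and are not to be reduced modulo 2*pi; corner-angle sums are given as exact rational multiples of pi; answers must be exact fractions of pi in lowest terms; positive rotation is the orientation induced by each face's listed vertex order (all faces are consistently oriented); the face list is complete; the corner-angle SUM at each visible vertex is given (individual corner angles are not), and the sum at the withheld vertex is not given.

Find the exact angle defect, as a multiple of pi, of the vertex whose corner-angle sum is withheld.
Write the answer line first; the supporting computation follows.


Answer: defect(P3) = (2/3)*pi

V = 6, E = 12, F = 8; chi = V - E + F = 2
Gauss-Bonnet: total defect = 2*pi*chi = 4*pi; visible defects sum to (10/3)*pi


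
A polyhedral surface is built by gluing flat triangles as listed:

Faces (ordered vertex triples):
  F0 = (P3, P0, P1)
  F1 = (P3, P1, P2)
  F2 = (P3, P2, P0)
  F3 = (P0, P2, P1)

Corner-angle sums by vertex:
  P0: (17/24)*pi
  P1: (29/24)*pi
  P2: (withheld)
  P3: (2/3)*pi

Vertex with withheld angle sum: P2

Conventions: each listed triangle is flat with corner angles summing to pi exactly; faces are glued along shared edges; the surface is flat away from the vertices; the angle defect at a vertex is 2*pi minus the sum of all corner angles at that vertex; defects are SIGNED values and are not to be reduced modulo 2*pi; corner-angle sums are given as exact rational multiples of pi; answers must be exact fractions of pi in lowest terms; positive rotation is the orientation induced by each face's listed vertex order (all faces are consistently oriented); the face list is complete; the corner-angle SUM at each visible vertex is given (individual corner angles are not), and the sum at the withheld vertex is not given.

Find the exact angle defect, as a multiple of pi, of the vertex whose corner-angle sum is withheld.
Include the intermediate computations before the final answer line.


V = 4, E = 6, F = 4; chi = V - E + F = 2
Gauss-Bonnet: total defect = 2*pi*chi = 4*pi; visible defects sum to (41/12)*pi

Answer: defect(P2) = (7/12)*pi


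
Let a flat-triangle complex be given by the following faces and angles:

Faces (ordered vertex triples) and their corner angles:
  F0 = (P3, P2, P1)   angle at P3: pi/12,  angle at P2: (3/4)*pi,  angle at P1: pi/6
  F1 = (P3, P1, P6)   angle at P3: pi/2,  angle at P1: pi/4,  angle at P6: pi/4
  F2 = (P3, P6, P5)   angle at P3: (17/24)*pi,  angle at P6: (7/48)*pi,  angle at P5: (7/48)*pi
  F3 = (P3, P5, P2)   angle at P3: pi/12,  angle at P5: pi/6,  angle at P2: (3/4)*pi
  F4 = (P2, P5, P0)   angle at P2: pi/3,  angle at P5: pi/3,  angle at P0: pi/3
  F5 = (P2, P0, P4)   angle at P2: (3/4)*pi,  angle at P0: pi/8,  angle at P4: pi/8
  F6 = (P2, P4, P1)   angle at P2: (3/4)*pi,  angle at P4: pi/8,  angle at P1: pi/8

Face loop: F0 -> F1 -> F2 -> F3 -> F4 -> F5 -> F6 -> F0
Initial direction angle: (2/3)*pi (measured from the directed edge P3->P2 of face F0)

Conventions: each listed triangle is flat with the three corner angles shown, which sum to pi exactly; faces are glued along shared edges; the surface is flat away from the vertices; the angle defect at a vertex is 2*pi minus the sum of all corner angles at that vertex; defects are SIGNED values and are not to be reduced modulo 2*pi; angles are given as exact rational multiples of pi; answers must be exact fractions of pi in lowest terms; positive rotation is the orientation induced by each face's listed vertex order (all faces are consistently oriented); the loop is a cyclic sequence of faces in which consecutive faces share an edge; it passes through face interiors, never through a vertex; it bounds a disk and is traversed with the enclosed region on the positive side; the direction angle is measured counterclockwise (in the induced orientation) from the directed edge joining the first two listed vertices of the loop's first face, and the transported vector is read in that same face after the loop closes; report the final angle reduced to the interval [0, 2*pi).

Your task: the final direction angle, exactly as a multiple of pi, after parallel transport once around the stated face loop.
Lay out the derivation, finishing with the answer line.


enclosed vertex P2: corner angles sum to (10/3)*pi, defect = 2*pi - (10/3)*pi = (-4/3)*pi
enclosed vertex P3: corner angles sum to (11/8)*pi, defect = 2*pi - (11/8)*pi = (5/8)*pi
summing the enclosed defects onto the initial angle, mod 2*pi in the induced orientation:
final angle = (2/3)*pi - (17/24)*pi = (47/24)*pi (mod 2*pi)

Answer: final direction angle = (47/24)*pi


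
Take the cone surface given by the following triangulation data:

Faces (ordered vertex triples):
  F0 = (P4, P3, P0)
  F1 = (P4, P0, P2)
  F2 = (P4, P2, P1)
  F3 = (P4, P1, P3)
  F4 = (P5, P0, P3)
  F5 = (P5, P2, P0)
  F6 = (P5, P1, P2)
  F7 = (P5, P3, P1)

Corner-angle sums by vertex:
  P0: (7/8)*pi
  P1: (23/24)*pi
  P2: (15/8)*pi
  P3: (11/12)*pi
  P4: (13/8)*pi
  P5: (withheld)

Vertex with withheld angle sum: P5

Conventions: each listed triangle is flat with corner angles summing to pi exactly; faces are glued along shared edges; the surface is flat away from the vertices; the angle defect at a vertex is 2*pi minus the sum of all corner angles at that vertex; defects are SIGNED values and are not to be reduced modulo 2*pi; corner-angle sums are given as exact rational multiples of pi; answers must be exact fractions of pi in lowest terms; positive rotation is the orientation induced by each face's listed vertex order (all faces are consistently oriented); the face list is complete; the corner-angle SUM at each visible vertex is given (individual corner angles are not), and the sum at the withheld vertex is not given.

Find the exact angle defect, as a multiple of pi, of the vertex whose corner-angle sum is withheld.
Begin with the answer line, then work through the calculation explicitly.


Answer: defect(P5) = pi/4

V = 6, E = 12, F = 8; chi = V - E + F = 2
Gauss-Bonnet: total defect = 2*pi*chi = 4*pi; visible defects sum to (15/4)*pi


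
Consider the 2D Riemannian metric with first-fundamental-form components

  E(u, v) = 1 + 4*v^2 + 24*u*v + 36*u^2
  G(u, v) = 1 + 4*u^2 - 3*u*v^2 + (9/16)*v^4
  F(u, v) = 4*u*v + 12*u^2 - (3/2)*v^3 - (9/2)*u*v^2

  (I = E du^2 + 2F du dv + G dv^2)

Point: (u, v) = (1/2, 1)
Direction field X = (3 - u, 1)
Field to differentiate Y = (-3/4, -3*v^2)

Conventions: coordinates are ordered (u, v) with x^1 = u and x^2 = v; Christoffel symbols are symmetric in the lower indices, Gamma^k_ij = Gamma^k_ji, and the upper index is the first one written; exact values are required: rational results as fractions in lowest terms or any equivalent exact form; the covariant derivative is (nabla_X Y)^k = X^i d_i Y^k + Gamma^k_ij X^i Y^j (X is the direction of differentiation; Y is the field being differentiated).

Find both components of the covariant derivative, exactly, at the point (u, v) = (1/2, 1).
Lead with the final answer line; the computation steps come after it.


Answer: (nabla_X Y)^u = -620/139, (nabla_X Y)^v = -865/139

E = 26, F = 5/4, G = 17/16 at the point
E_u = 60, E_v = 20, F_u = 23/2, F_v = -7, G_u = 1, G_v = -3/4
EG - F^2 = 417/16;  g^inv = (16/417) * [[17/16, -5/4], [-5/4, 26]]
first-kind symbols [ij,l] = (1/2)(d_i g_jl + d_j g_il - d_l g_ij): [uu,u] = E_u/2 = 30, [uu,v] = F_u - E_v/2 = 3/2, [uv,u] = E_v/2 = 10, [uv,v] = G_u/2 = 1/2, [vv,u] = F_v - G_u/2 = -15/2, [vv,v] = G_v/2 = -3/8
Gamma^u_ij = (G*[ij,u] - F*[ij,v])/(EG - F^2), Gamma^v_ij = (E*[ij,v] - F*[ij,u])/(EG - F^2)
Gamma_uuu = 160/139, Gamma_uuv = 160/417, Gamma_uvv = -40/139, Gamma_vuu = 8/139, Gamma_vuv = 8/417, Gamma_vvv = -2/139
X = (5/2, 1), Y = (-3/4, -3) at the point


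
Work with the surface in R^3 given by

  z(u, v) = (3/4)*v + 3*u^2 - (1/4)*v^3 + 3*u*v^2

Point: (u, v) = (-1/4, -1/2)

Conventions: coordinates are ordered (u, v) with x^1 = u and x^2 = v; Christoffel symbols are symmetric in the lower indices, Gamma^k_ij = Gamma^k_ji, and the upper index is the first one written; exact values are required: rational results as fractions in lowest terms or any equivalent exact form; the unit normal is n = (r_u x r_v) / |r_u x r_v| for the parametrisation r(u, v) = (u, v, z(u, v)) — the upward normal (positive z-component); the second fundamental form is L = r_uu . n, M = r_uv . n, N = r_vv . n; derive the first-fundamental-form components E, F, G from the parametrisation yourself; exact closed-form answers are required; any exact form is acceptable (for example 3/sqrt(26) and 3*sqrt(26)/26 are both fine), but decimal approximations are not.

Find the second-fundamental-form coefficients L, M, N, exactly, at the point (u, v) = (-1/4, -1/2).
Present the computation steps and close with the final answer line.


z_u = -3/4, z_v = 21/16, z_uu = 6, z_uv = -3, z_vv = -3/4
E = 25/16, F = -63/64, G = 697/256; answer radicand W^2 = 841/256
unnormalised second-form numerators: l = 6, m = -3, n = -3/4; L = l/sqrt(841/256), and similarly M = m/sqrt(W^2), N = n/sqrt(W^2)

Answer: L = 96/29, M = -48/29, N = -12/29


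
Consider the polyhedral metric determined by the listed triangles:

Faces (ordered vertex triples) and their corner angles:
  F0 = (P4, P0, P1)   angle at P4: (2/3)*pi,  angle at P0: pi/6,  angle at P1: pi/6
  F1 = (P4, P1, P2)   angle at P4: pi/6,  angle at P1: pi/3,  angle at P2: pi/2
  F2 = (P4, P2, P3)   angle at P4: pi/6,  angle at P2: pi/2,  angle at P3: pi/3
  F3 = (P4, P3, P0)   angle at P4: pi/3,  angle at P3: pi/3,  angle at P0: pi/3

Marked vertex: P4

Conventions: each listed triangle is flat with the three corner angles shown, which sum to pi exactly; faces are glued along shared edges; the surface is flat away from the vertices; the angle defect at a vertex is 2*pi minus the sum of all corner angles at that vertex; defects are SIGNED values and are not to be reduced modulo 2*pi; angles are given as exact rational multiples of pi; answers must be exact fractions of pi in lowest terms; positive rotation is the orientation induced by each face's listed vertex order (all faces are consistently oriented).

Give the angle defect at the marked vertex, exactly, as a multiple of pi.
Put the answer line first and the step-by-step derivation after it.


Answer: defect(P4) = (2/3)*pi

Sum of corner angles at P4: (4/3)*pi
defect = 2*pi - (4/3)*pi


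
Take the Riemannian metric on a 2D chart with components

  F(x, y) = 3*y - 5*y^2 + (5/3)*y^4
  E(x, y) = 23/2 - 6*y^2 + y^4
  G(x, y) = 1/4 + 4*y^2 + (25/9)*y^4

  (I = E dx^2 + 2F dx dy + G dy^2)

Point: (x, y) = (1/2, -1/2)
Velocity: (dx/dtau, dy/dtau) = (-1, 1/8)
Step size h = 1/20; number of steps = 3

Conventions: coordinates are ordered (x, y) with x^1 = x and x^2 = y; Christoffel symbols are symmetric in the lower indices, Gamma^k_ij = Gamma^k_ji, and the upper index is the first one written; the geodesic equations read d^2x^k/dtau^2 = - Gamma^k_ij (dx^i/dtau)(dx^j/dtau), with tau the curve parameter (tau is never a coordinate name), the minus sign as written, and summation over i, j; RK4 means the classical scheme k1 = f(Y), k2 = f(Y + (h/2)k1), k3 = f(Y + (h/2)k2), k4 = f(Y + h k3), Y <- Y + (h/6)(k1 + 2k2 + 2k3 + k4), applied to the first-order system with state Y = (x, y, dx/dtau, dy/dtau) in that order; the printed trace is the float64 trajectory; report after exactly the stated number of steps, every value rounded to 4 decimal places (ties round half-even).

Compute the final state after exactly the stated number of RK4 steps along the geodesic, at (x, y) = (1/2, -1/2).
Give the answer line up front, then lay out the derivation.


Answer: x = 0.3624, y = -0.4352, dx/dtau = -0.8420, dy/dtau = 0.7464

f(Y) = (dx/dtau, dy/dtau, -Gamma^x_ij Y'^i Y'^j, -Gamma^y_ij Y'^i Y'^j) with the Gammas evaluated at the stage position; h = 0.050000; intermediate values shown to 6 dp
step 0: x = 0.5000, y = -0.5000, dx/dtau = -1.0000, dy/dtau = 0.1250
step 1:
  k1: at (x, y) = (0.500000, -0.500000), (dx/dtau, dy/dtau) = (-1.000000, 0.125000); Gamma_xxx = -0.993363, Gamma_xxy = 0.534487, Gamma_xyy = 0.419610, Gamma_yxx = -3.777909, Gamma_yxy = 0.993363, Gamma_yyy = -1.112823; k1 = (-1.000000, 0.125000, 1.120429, 4.043638)
  k2: at (x, y) = (0.475000, -0.496875), (dx/dtau, dy/dtau) = (-0.971989, 0.226091); Gamma_xxx = -0.983496, Gamma_xxy = 0.527407, Gamma_xyy = 0.419057, Gamma_yxx = -3.778705, Gamma_yxy = 0.983496, Gamma_yyy = -1.115701; k2 = (-0.971989, 0.226091, 1.139554, 4.059275)
  k3: at (x, y) = (0.475700, -0.494348), (dx/dtau, dy/dtau) = (-0.971511, 0.226482); Gamma_xxx = -0.975560, Gamma_xxy = 0.521744, Gamma_xyy = 0.418591, Gamma_yxx = -3.779356, Gamma_yxy = 0.975560, Gamma_yyy = -1.118082; k3 = (-0.971511, 0.226482, 1.128894, 4.053739)
  k4: at (x, y) = (0.451424, -0.488676), (dx/dtau, dy/dtau) = (-0.943555, 0.327687); Gamma_xxx = -0.957888, Gamma_xxy = 0.509240, Gamma_xyy = 0.417490, Gamma_yxx = -3.780835, Gamma_yxy = 0.957888, Gamma_yyy = -1.123594; k4 = (-0.943555, 0.327687, 1.122879, 4.079055)
  Y <- Y + (h/6)(k1 + 2k2 + 2k3 + k4): x = 0.4514, y = -0.4887, dx/dtau = -0.9435, dy/dtau = 0.3279
step 2:
  k1: at (x, y) = (0.451412, -0.488685), (dx/dtau, dy/dtau) = (-0.943498, 0.327906); Gamma_xxx = -0.957915, Gamma_xxy = 0.509259, Gamma_xyy = 0.417492, Gamma_yxx = -3.780833, Gamma_yxy = 0.957915, Gamma_yyy = -1.123586; k1 = (-0.943498, 0.327906, 1.122944, 4.079184)
  k2: at (x, y) = (0.427825, -0.480487), (dx/dtau, dy/dtau) = (-0.915425, 0.429886); Gamma_xxx = -0.932706, Gamma_xxy = 0.491668, Gamma_xyy = 0.415770, Gamma_yxx = -3.782994, Gamma_yxy = 0.932706, Gamma_yyy = -1.131947; k2 = (-0.915425, 0.429886, 1.091745, 4.113436)
  k3: at (x, y) = (0.428526, -0.477938), (dx/dtau, dy/dtau) = (-0.916205, 0.430742); Gamma_xxx = -0.924944, Gamma_xxy = 0.486311, Gamma_xyy = 0.415206, Gamma_yxx = -3.783666, Gamma_yxy = 0.924944, Gamma_yyy = -1.134639; k3 = (-0.916205, 0.430742, 1.083233, 4.116700)
  k4: at (x, y) = (0.405602, -0.467148), (dx/dtau, dy/dtau) = (-0.889337, 0.533741); Gamma_xxx = -0.892490, Gamma_xxy = 0.464215, Gamma_xyy = 0.412682, Gamma_yxx = -3.786474, Gamma_yxy = 0.892490, Gamma_yyy = -1.146485; k4 = (-0.889337, 0.533741, 1.029026, 4.168693)
  Y <- Y + (h/6)(k1 + 2k2 + 2k3 + k4): x = 0.4056, y = -0.4672, dx/dtau = -0.8893, dy/dtau = 0.5338
step 3:
  k1: at (x, y) = (0.405611, -0.467161), (dx/dtau, dy/dtau) = (-0.889316, 0.533807); Gamma_xxx = -0.892528, Gamma_xxy = 0.464241, Gamma_xyy = 0.412685, Gamma_yxx = -3.786471, Gamma_yxy = 0.892528, Gamma_yyy = -1.146471; k1 = (-0.889316, 0.533807, 1.029062, 4.168747)
  k2: at (x, y) = (0.383378, -0.453815), (dx/dtau, dy/dtau) = (-0.863589, 0.638026); Gamma_xxx = -0.853237, Gamma_xxy = 0.438151, Gamma_xyy = 0.409297, Gamma_yxx = -3.789741, Gamma_yxy = 0.853237, Gamma_yyy = -1.162060; k2 = (-0.863589, 0.638026, 0.952552, 4.239638)
  k3: at (x, y) = (0.384022, -0.451210), (dx/dtau, dy/dtau) = (-0.865502, 0.639798); Gamma_xxx = -0.845671, Gamma_xxy = 0.433211, Gamma_xyy = 0.408606, Gamma_yxx = -3.790337, Gamma_yxy = 0.845671, Gamma_yyy = -1.165215; k3 = (-0.865502, 0.639798, 0.946005, 4.252862)
  k4: at (x, y) = (0.362336, -0.435171), (dx/dtau, dy/dtau) = (-0.842015, 0.746450); Gamma_xxx = -0.799816, Gamma_xxy = 0.403850, Gamma_xyy = 0.404179, Gamma_yxx = -3.793554, Gamma_yxy = 0.799816, Gamma_yyy = -1.185343; k4 = (-0.842015, 0.746450, 0.849515, 4.355455)
  Y <- Y + (h/6)(k1 + 2k2 + 2k3 + k4): x = 0.3624, y = -0.4352, dx/dtau = -0.8420, dy/dtau = 0.7464


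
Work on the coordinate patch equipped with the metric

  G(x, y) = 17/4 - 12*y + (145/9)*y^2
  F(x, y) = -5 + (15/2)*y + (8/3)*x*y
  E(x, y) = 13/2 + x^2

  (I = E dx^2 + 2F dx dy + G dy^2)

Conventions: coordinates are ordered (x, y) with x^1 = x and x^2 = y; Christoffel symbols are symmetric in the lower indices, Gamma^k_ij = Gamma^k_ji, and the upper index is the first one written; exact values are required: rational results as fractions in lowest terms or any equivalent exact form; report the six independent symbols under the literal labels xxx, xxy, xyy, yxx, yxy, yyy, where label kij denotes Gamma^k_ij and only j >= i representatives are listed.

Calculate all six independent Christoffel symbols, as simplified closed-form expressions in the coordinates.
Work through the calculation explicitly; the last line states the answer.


E = 13/2 + x^2; F = -5 + (15/2)*y + (8/3)*x*y; G = 17/4 - 12*y + (145/9)*y^2
Gamma^k_ij = (1/2) g^{kl} (d_i g_jl + d_j g_il - d_l g_ij), with g^inv = (1/(EG-F^2)) [[G, -F], [-F, E]]
first partials: E_x = 2*x, E_y = 0, F_x = (8/3)*y, F_y = 15/2 + (8/3)*x, G_x = 0, G_y = -12 + (290/9)*y
D = EG - F^2 = 21/8 - 3*y + (1745/36)*y^2 + (80/3)*x*y + (17/4)*x^2 - 40*x*y^2 - 12*x^2*y + 9*x^2*y^2
expanded: Gamma^x_xx = (G E_x - 2F F_x + F E_y)/(2D), Gamma^x_xy = (G E_y - F G_x)/(2D), Gamma^x_yy = (2G F_y - G G_x - F G_y)/(2D), Gamma^y_xx = (2E F_x - E E_y - F E_x)/(2D), Gamma^y_xy = (E G_x - F E_y)/(2D), Gamma^y_yy = (E G_y - 2F F_y + F G_x)/(2D); substitute and cancel common factors

Answer: Gamma_xxx = (648*x*y^2 - 864*x*y + 306*x - 1440*y^2 + 960*y)/(648*x^2*y^2 - 864*x^2*y + 306*x^2 - 2880*x*y^2 + 1920*x*y + 3490*y^2 - 216*y + 189), Gamma_xxy = 0, Gamma_xyy = (-1152*x*y + 816*x + 2560*y + 135)/(648*x^2*y^2 - 864*x^2*y + 306*x^2 - 2880*x*y^2 + 1920*x*y + 3490*y^2 - 216*y + 189), Gamma_yxx = (-540*x*y + 360*x + 1248*y)/(648*x^2*y^2 - 864*x^2*y + 306*x^2 - 2880*x*y^2 + 1920*x*y + 3490*y^2 - 216*y + 189), Gamma_yxy = 0, Gamma_yyy = (648*x^2*y - 432*x^2 - 2880*x*y + 960*x + 3490*y - 108)/(648*x^2*y^2 - 864*x^2*y + 306*x^2 - 2880*x*y^2 + 1920*x*y + 3490*y^2 - 216*y + 189)


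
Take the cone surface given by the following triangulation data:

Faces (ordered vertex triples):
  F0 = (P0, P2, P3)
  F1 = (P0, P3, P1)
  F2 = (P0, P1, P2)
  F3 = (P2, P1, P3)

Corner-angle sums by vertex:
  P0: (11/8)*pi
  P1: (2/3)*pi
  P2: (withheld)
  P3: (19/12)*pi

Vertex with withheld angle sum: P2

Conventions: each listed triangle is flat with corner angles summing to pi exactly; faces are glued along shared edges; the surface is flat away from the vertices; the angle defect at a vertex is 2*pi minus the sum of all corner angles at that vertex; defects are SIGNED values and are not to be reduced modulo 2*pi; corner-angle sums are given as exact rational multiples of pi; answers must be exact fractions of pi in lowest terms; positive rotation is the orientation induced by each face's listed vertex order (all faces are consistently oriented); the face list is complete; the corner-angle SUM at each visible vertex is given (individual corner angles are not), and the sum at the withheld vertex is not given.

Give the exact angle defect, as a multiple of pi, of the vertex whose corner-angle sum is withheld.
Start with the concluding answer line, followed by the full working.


Answer: defect(P2) = (13/8)*pi

V = 4, E = 6, F = 4; chi = V - E + F = 2
Gauss-Bonnet: total defect = 2*pi*chi = 4*pi; visible defects sum to (19/8)*pi


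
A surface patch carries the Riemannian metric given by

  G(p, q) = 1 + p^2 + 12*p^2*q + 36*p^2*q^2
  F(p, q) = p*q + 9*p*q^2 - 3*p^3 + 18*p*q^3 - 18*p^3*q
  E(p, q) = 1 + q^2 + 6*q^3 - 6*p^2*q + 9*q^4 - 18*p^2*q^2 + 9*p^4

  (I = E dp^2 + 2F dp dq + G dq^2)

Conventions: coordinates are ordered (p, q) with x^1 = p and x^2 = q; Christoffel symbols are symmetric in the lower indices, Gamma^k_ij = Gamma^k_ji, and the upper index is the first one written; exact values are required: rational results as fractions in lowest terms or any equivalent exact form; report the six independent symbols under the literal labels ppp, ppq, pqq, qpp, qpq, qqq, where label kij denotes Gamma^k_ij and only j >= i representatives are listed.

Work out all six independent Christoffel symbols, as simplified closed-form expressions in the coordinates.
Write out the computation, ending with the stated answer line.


E = 1 + q^2 + 6*q^3 - 6*p^2*q + 9*q^4 - 18*p^2*q^2 + 9*p^4; F = p*q + 9*p*q^2 - 3*p^3 + 18*p*q^3 - 18*p^3*q; G = 1 + p^2 + 12*p^2*q + 36*p^2*q^2
Gamma^k_ij = (1/2) g^{kl} (d_i g_jl + d_j g_il - d_l g_ij), with g^inv = (1/(EG-F^2)) [[G, -F], [-F, E]]
first partials: E_p = -12*p*q - 36*p*q^2 + 36*p^3, E_q = 2*q + 18*q^2 - 6*p^2 + 36*q^3 - 36*p^2*q, F_p = q + 9*q^2 - 9*p^2 + 18*q^3 - 54*p^2*q, F_q = p + 18*p*q + 54*p*q^2 - 18*p^3, G_p = 2*p + 24*p*q + 72*p*q^2, G_q = 12*p^2 + 72*p^2*q
D = EG - F^2 = 1 + q^2 + p^2 + 6*q^3 + 6*p^2*q + 9*q^4 + 18*p^2*q^2 + 9*p^4
expanded: Gamma^p_pp = (G E_p - 2F F_p + F E_q)/(2D), Gamma^p_pq = (G E_q - F G_p)/(2D), Gamma^p_qq = (2G F_q - G G_p - F G_q)/(2D), Gamma^q_pp = (2E F_p - E E_q - F E_p)/(2D), Gamma^q_pq = (E G_p - F E_q)/(2D), Gamma^q_qq = (E G_q - 2F F_q + F G_p)/(2D); substitute and cancel common factors

Answer: Gamma_ppp = (18*p^3 - 18*p*q^2 - 6*p*q)/(9*p^4 + 18*p^2*q^2 + 6*p^2*q + p^2 + 9*q^4 + 6*q^3 + q^2 + 1), Gamma_ppq = (-18*p^2*q - 3*p^2 + 18*q^3 + 9*q^2 + q)/(9*p^4 + 18*p^2*q^2 + 6*p^2*q + p^2 + 9*q^4 + 6*q^3 + q^2 + 1), Gamma_pqq = (-18*p^3 + 18*p*q^2 + 6*p*q)/(9*p^4 + 18*p^2*q^2 + 6*p^2*q + p^2 + 9*q^4 + 6*q^3 + q^2 + 1), Gamma_qpp = (-36*p^2*q - 6*p^2)/(9*p^4 + 18*p^2*q^2 + 6*p^2*q + p^2 + 9*q^4 + 6*q^3 + q^2 + 1), Gamma_qpq = (36*p*q^2 + 12*p*q + p)/(9*p^4 + 18*p^2*q^2 + 6*p^2*q + p^2 + 9*q^4 + 6*q^3 + q^2 + 1), Gamma_qqq = (36*p^2*q + 6*p^2)/(9*p^4 + 18*p^2*q^2 + 6*p^2*q + p^2 + 9*q^4 + 6*q^3 + q^2 + 1)
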